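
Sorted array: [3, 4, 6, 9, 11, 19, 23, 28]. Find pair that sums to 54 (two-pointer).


Two pointers: lo=0, hi=7
No pair sums to 54


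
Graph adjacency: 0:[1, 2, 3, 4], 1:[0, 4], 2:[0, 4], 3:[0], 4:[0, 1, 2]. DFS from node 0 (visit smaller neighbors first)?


DFS stack-based: start with [0]
Visit order: [0, 1, 4, 2, 3]


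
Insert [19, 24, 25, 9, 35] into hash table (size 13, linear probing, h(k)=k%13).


Insertions: 19->slot 6; 24->slot 11; 25->slot 12; 9->slot 9; 35->slot 10
Table: [None, None, None, None, None, None, 19, None, None, 9, 35, 24, 25]


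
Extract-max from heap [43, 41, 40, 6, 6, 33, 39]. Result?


Max = 43
Replace root with last, heapify down
Resulting heap: [41, 39, 40, 6, 6, 33]


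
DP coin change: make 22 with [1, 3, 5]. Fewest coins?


dp[0]=0; dp[i]=1+min(dp[i-c] for c in coins)
...dp[17]=5, dp[18]=4, dp[19]=5, dp[20]=4, dp[21]=5, dp[22]=6
Minimum coins for 22 = 6


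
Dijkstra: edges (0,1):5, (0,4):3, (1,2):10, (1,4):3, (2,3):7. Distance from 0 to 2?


Dijkstra from 0:
Distances: {0: 0, 1: 5, 2: 15, 3: 22, 4: 3}
Shortest distance to 2 = 15, path = [0, 1, 2]


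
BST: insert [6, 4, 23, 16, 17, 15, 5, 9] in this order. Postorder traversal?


Root = 6; build tree by BST insertion.
Postorder traversal: [5, 4, 9, 15, 17, 16, 23, 6]


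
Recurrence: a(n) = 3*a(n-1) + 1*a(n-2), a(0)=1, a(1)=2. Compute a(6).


Build bottom-up:
...a(4)=76, a(5)=251, a(6)=3*251+1*76=829


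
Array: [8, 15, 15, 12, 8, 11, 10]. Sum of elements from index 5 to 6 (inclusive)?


Prefix sums: [0, 8, 23, 38, 50, 58, 69, 79]
Sum[5..6] = prefix[7] - prefix[5] = 79 - 58 = 21


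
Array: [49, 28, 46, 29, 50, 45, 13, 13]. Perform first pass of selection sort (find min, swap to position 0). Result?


After one pass: [13, 28, 46, 29, 50, 45, 49, 13]


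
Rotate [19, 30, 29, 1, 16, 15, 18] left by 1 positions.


Left rotate by 1: [30, 29, 1, 16, 15, 18, 19]


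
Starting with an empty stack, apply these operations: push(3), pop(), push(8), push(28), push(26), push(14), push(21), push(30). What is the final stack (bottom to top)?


push(3) -> [3]
pop() returns 3 -> []
push(8) -> [8]
push(28) -> [8, 28]
push(26) -> [8, 28, 26]
push(14) -> [8, 28, 26, 14]
push(21) -> [8, 28, 26, 14, 21]
push(30) -> [8, 28, 26, 14, 21, 30]
Final stack (bottom to top): [8, 28, 26, 14, 21, 30]


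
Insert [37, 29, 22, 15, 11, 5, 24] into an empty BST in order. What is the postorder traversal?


Root = 37; build tree by BST insertion.
Postorder traversal: [5, 11, 15, 24, 22, 29, 37]


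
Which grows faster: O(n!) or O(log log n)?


double-logarithmic grows slower than factorial
O(log log n) is asymptotically smaller; O(n!) grows faster


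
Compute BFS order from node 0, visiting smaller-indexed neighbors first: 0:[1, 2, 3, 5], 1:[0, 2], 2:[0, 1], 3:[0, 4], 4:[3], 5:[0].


BFS queue: start with [0]
Visit order: [0, 1, 2, 3, 5, 4]


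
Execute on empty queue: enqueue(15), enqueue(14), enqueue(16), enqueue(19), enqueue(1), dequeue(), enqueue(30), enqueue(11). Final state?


enqueue(15) -> [15]
enqueue(14) -> [15, 14]
enqueue(16) -> [15, 14, 16]
enqueue(19) -> [15, 14, 16, 19]
enqueue(1) -> [15, 14, 16, 19, 1]
dequeue() returns 15 -> [14, 16, 19, 1]
enqueue(30) -> [14, 16, 19, 1, 30]
enqueue(11) -> [14, 16, 19, 1, 30, 11]
Final queue (front to back): [14, 16, 19, 1, 30, 11]


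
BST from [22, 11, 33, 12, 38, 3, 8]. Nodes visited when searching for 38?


BST root = 22
Search for 38: compare at each node
Path: [22, 33, 38]


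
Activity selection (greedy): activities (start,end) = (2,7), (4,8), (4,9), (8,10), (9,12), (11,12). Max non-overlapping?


Greedy: pick earliest-ending, then skip overlaps.
Selected (3 activities): [(2, 7), (8, 10), (11, 12)]


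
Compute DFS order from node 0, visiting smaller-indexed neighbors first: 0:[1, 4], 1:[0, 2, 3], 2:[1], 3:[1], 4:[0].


DFS stack-based: start with [0]
Visit order: [0, 1, 2, 3, 4]


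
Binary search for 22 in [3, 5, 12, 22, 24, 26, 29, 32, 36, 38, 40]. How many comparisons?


Search for 22:
[0,10] mid=5 arr[5]=26
[0,4] mid=2 arr[2]=12
[3,4] mid=3 arr[3]=22
Total: 3 comparisons


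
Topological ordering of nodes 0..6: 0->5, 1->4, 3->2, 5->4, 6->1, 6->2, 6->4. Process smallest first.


Kahn's algorithm, process smallest node first
Order: [0, 3, 5, 6, 1, 2, 4]


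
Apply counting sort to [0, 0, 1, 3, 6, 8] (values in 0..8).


Count array: [2, 1, 0, 1, 0, 0, 1, 0, 1]
Reconstruct: [0, 0, 1, 3, 6, 8]


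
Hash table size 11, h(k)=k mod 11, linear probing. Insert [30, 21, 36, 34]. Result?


Insertions: 30->slot 8; 21->slot 10; 36->slot 3; 34->slot 1
Table: [None, 34, None, 36, None, None, None, None, 30, None, 21]


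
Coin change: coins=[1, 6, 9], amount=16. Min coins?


dp[0]=0; dp[i]=1+min(dp[i-c] for c in coins)
...dp[11]=3, dp[12]=2, dp[13]=3, dp[14]=4, dp[15]=2, dp[16]=3
Minimum coins for 16 = 3


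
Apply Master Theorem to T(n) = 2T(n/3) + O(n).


a=2, b=3, c=1. log_3(2)=0.631 < c=1. Case 3: O(n^c) = O(n)
Complexity: O(n)


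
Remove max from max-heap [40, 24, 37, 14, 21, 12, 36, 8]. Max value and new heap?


Max = 40
Replace root with last, heapify down
Resulting heap: [37, 24, 36, 14, 21, 12, 8]


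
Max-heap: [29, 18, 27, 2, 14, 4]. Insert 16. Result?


Append 16: [29, 18, 27, 2, 14, 4, 16]
Bubble up: no swaps needed
Result: [29, 18, 27, 2, 14, 4, 16]


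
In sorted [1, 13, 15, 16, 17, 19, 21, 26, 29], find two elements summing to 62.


Two pointers: lo=0, hi=8
No pair sums to 62


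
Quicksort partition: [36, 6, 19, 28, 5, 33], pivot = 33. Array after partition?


Elements <= 33 go left of pivot.
Result: [6, 19, 28, 5, 33, 36], pivot at index 4


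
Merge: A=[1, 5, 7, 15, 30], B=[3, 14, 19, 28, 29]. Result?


Compare heads, take smaller each step.
Merged: [1, 3, 5, 7, 14, 15, 19, 28, 29, 30]


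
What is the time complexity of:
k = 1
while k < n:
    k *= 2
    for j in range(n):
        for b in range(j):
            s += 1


Per nesting level: O(log n) * O(n) * O(n) [triangular over j] = O(n^2 log n)
Complexity: O(n^2 log n)


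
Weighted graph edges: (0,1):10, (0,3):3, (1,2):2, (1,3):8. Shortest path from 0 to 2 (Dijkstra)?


Dijkstra from 0:
Distances: {0: 0, 1: 10, 2: 12, 3: 3}
Shortest distance to 2 = 12, path = [0, 1, 2]


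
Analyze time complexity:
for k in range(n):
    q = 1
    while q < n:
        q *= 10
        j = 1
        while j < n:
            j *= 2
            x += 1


Per nesting level: O(n) * O(log n) * O(log n) = O(n (log n)^2)
Complexity: O(n (log n)^2)


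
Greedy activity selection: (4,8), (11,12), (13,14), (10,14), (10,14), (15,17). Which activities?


Greedy: pick earliest-ending, then skip overlaps.
Selected (4 activities): [(4, 8), (11, 12), (13, 14), (15, 17)]


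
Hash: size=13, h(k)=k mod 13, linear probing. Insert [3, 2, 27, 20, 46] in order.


Insertions: 3->slot 3; 2->slot 2; 27->slot 1; 20->slot 7; 46->slot 8
Table: [None, 27, 2, 3, None, None, None, 20, 46, None, None, None, None]


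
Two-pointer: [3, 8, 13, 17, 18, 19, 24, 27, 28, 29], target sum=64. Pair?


Two pointers: lo=0, hi=9
No pair sums to 64


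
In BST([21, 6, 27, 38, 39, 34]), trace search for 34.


BST root = 21
Search for 34: compare at each node
Path: [21, 27, 38, 34]


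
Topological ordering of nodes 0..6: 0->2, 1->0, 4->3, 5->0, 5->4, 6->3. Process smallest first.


Kahn's algorithm, process smallest node first
Order: [1, 5, 0, 2, 4, 6, 3]


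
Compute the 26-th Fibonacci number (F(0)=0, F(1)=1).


F(n)=F(n-1)+F(n-2)
...F(24)=46368, F(25)=75025, F(26)=121393


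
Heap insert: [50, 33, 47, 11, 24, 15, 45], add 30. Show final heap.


Append 30: [50, 33, 47, 11, 24, 15, 45, 30]
Bubble up: swap idx 7(30) with idx 3(11)
Result: [50, 33, 47, 30, 24, 15, 45, 11]


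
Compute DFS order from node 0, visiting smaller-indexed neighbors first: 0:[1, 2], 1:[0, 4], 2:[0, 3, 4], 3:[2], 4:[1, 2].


DFS stack-based: start with [0]
Visit order: [0, 1, 4, 2, 3]


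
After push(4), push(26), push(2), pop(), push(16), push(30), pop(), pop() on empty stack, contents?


push(4) -> [4]
push(26) -> [4, 26]
push(2) -> [4, 26, 2]
pop() returns 2 -> [4, 26]
push(16) -> [4, 26, 16]
push(30) -> [4, 26, 16, 30]
pop() returns 30 -> [4, 26, 16]
pop() returns 16 -> [4, 26]
Final stack (bottom to top): [4, 26]


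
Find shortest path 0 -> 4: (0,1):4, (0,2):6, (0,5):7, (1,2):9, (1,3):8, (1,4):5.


Dijkstra from 0:
Distances: {0: 0, 1: 4, 2: 6, 3: 12, 4: 9, 5: 7}
Shortest distance to 4 = 9, path = [0, 1, 4]


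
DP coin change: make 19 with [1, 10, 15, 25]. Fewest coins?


dp[0]=0; dp[i]=1+min(dp[i-c] for c in coins)
...dp[14]=5, dp[15]=1, dp[16]=2, dp[17]=3, dp[18]=4, dp[19]=5
Minimum coins for 19 = 5


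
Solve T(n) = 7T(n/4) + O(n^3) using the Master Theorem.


a=7, b=4, c=3. log_4(7)=1.404 < c=3. Case 3: O(n^c) = O(n^3)
Complexity: O(n^3)


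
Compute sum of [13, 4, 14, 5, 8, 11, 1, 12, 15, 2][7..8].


Prefix sums: [0, 13, 17, 31, 36, 44, 55, 56, 68, 83, 85]
Sum[7..8] = prefix[9] - prefix[7] = 83 - 56 = 27


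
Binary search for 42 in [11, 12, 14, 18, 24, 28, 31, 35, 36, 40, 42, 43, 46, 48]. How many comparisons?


Search for 42:
[0,13] mid=6 arr[6]=31
[7,13] mid=10 arr[10]=42
Total: 2 comparisons


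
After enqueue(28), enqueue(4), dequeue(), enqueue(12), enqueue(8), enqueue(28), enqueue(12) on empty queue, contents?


enqueue(28) -> [28]
enqueue(4) -> [28, 4]
dequeue() returns 28 -> [4]
enqueue(12) -> [4, 12]
enqueue(8) -> [4, 12, 8]
enqueue(28) -> [4, 12, 8, 28]
enqueue(12) -> [4, 12, 8, 28, 12]
Final queue (front to back): [4, 12, 8, 28, 12]


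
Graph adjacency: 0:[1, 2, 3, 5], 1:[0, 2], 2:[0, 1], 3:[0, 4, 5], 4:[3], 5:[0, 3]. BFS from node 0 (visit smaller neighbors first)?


BFS queue: start with [0]
Visit order: [0, 1, 2, 3, 5, 4]


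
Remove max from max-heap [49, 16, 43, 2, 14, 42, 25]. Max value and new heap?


Max = 49
Replace root with last, heapify down
Resulting heap: [43, 16, 42, 2, 14, 25]


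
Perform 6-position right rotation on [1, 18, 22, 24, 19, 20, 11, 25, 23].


Right rotate by 6: [24, 19, 20, 11, 25, 23, 1, 18, 22]


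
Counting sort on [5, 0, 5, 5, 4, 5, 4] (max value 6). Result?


Count array: [1, 0, 0, 0, 2, 4, 0]
Reconstruct: [0, 4, 4, 5, 5, 5, 5]


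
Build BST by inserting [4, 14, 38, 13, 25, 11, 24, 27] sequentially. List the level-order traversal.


Root = 4; build tree by BST insertion.
Level-Order traversal: [4, 14, 13, 38, 11, 25, 24, 27]


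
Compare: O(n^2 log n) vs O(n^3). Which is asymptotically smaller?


n^2 log n grows slower than cubic
O(n^2 log n) is asymptotically smaller; O(n^3) grows faster


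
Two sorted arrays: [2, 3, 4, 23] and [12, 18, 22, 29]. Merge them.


Compare heads, take smaller each step.
Merged: [2, 3, 4, 12, 18, 22, 23, 29]


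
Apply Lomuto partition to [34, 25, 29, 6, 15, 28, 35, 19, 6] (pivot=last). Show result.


Elements <= 6 go left of pivot.
Result: [6, 6, 29, 34, 15, 28, 35, 19, 25], pivot at index 1


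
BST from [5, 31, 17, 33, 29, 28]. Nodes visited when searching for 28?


BST root = 5
Search for 28: compare at each node
Path: [5, 31, 17, 29, 28]


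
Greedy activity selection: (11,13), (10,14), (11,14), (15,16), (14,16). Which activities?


Greedy: pick earliest-ending, then skip overlaps.
Selected (2 activities): [(11, 13), (15, 16)]


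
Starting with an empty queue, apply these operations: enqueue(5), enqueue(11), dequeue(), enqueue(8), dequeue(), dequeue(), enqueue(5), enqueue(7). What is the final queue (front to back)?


enqueue(5) -> [5]
enqueue(11) -> [5, 11]
dequeue() returns 5 -> [11]
enqueue(8) -> [11, 8]
dequeue() returns 11 -> [8]
dequeue() returns 8 -> []
enqueue(5) -> [5]
enqueue(7) -> [5, 7]
Final queue (front to back): [5, 7]


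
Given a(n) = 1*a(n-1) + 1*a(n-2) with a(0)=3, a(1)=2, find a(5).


Build bottom-up:
...a(3)=7, a(4)=12, a(5)=1*12+1*7=19


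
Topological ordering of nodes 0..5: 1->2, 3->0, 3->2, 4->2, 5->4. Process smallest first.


Kahn's algorithm, process smallest node first
Order: [1, 3, 0, 5, 4, 2]


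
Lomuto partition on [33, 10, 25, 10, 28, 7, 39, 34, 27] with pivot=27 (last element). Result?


Elements <= 27 go left of pivot.
Result: [10, 25, 10, 7, 27, 33, 39, 34, 28], pivot at index 4


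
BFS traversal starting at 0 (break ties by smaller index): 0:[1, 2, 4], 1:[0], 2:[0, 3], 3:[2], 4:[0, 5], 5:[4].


BFS queue: start with [0]
Visit order: [0, 1, 2, 4, 3, 5]


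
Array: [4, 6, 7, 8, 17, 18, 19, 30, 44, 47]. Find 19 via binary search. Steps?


Search for 19:
[0,9] mid=4 arr[4]=17
[5,9] mid=7 arr[7]=30
[5,6] mid=5 arr[5]=18
[6,6] mid=6 arr[6]=19
Total: 4 comparisons


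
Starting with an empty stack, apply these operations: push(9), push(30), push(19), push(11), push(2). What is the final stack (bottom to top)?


push(9) -> [9]
push(30) -> [9, 30]
push(19) -> [9, 30, 19]
push(11) -> [9, 30, 19, 11]
push(2) -> [9, 30, 19, 11, 2]
Final stack (bottom to top): [9, 30, 19, 11, 2]


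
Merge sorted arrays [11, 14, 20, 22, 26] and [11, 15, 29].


Compare heads, take smaller each step.
Merged: [11, 11, 14, 15, 20, 22, 26, 29]


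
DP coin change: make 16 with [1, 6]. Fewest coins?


dp[0]=0; dp[i]=1+min(dp[i-c] for c in coins)
...dp[11]=6, dp[12]=2, dp[13]=3, dp[14]=4, dp[15]=5, dp[16]=6
Minimum coins for 16 = 6


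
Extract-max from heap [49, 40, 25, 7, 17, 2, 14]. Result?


Max = 49
Replace root with last, heapify down
Resulting heap: [40, 17, 25, 7, 14, 2]


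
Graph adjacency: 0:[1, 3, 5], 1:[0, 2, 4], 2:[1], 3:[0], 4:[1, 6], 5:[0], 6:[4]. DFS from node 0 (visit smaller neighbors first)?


DFS stack-based: start with [0]
Visit order: [0, 1, 2, 4, 6, 3, 5]


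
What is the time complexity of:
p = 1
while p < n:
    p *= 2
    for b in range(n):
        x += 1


Per nesting level: O(log n) * O(n) = O(n log n)
Complexity: O(n log n)


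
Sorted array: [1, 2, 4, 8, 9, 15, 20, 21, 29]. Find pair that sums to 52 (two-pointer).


Two pointers: lo=0, hi=8
No pair sums to 52


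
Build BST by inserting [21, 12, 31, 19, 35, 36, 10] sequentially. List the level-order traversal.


Root = 21; build tree by BST insertion.
Level-Order traversal: [21, 12, 31, 10, 19, 35, 36]


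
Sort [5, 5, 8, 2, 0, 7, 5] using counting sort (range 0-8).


Count array: [1, 0, 1, 0, 0, 3, 0, 1, 1]
Reconstruct: [0, 2, 5, 5, 5, 7, 8]


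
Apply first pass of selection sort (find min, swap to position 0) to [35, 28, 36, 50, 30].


After one pass: [28, 35, 36, 50, 30]


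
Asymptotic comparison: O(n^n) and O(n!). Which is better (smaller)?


factorial grows slower than n^n
O(n!) is asymptotically smaller; O(n^n) grows faster


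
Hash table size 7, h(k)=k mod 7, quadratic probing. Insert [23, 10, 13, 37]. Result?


Insertions: 23->slot 2; 10->slot 3; 13->slot 6; 37->slot 4
Table: [None, None, 23, 10, 37, None, 13]


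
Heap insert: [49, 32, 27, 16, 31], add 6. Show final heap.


Append 6: [49, 32, 27, 16, 31, 6]
Bubble up: no swaps needed
Result: [49, 32, 27, 16, 31, 6]


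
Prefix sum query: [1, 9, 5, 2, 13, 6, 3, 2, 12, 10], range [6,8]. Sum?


Prefix sums: [0, 1, 10, 15, 17, 30, 36, 39, 41, 53, 63]
Sum[6..8] = prefix[9] - prefix[6] = 53 - 36 = 17


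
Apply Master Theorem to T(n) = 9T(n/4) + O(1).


a=9, b=4, c=0. log_4(9)=1.585 > c=0. Case 1: O(n^log_b(a)) = O(n^1.585)
Complexity: O(n^1.585)


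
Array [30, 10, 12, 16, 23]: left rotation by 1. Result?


Left rotate by 1: [10, 12, 16, 23, 30]


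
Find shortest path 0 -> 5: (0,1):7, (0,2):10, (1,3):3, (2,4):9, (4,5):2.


Dijkstra from 0:
Distances: {0: 0, 1: 7, 2: 10, 3: 10, 4: 19, 5: 21}
Shortest distance to 5 = 21, path = [0, 2, 4, 5]


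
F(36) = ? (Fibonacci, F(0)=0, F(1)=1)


F(n)=F(n-1)+F(n-2)
...F(34)=5702887, F(35)=9227465, F(36)=14930352


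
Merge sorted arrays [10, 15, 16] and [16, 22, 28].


Compare heads, take smaller each step.
Merged: [10, 15, 16, 16, 22, 28]


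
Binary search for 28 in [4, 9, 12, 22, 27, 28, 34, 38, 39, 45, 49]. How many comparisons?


Search for 28:
[0,10] mid=5 arr[5]=28
Total: 1 comparisons


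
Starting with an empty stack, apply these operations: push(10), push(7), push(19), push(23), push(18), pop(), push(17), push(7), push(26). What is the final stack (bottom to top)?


push(10) -> [10]
push(7) -> [10, 7]
push(19) -> [10, 7, 19]
push(23) -> [10, 7, 19, 23]
push(18) -> [10, 7, 19, 23, 18]
pop() returns 18 -> [10, 7, 19, 23]
push(17) -> [10, 7, 19, 23, 17]
push(7) -> [10, 7, 19, 23, 17, 7]
push(26) -> [10, 7, 19, 23, 17, 7, 26]
Final stack (bottom to top): [10, 7, 19, 23, 17, 7, 26]


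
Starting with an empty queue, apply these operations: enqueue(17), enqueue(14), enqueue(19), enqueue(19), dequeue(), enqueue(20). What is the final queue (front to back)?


enqueue(17) -> [17]
enqueue(14) -> [17, 14]
enqueue(19) -> [17, 14, 19]
enqueue(19) -> [17, 14, 19, 19]
dequeue() returns 17 -> [14, 19, 19]
enqueue(20) -> [14, 19, 19, 20]
Final queue (front to back): [14, 19, 19, 20]


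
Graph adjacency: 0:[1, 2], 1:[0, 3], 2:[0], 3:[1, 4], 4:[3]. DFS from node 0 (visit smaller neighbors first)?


DFS stack-based: start with [0]
Visit order: [0, 1, 3, 4, 2]


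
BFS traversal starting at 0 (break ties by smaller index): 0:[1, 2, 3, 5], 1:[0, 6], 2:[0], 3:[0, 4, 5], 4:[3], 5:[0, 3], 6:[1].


BFS queue: start with [0]
Visit order: [0, 1, 2, 3, 5, 6, 4]


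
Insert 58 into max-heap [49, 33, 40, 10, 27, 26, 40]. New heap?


Append 58: [49, 33, 40, 10, 27, 26, 40, 58]
Bubble up: swap idx 7(58) with idx 3(10); swap idx 3(58) with idx 1(33); swap idx 1(58) with idx 0(49)
Result: [58, 49, 40, 33, 27, 26, 40, 10]


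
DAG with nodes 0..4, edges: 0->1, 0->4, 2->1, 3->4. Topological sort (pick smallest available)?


Kahn's algorithm, process smallest node first
Order: [0, 2, 1, 3, 4]


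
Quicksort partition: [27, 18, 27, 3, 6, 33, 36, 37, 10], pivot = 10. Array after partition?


Elements <= 10 go left of pivot.
Result: [3, 6, 10, 27, 18, 33, 36, 37, 27], pivot at index 2


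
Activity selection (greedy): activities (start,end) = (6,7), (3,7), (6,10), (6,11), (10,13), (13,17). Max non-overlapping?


Greedy: pick earliest-ending, then skip overlaps.
Selected (3 activities): [(6, 7), (10, 13), (13, 17)]


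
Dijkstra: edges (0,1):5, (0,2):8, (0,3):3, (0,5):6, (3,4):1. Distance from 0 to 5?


Dijkstra from 0:
Distances: {0: 0, 1: 5, 2: 8, 3: 3, 4: 4, 5: 6}
Shortest distance to 5 = 6, path = [0, 5]


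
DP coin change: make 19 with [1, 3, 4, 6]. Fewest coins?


dp[0]=0; dp[i]=1+min(dp[i-c] for c in coins)
...dp[14]=3, dp[15]=3, dp[16]=3, dp[17]=4, dp[18]=3, dp[19]=4
Minimum coins for 19 = 4


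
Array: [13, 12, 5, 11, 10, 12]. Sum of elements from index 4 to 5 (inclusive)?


Prefix sums: [0, 13, 25, 30, 41, 51, 63]
Sum[4..5] = prefix[6] - prefix[4] = 63 - 41 = 22


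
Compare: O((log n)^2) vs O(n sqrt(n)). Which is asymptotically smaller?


polylogarithmic grows slower than n^1.5
O((log n)^2) is asymptotically smaller; O(n sqrt(n)) grows faster


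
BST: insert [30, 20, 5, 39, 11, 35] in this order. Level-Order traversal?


Root = 30; build tree by BST insertion.
Level-Order traversal: [30, 20, 39, 5, 35, 11]


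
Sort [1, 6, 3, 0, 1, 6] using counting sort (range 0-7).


Count array: [1, 2, 0, 1, 0, 0, 2, 0]
Reconstruct: [0, 1, 1, 3, 6, 6]


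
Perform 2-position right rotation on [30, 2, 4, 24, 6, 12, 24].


Right rotate by 2: [12, 24, 30, 2, 4, 24, 6]


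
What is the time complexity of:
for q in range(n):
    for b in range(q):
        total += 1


Per nesting level: O(n) * O(n) [triangular over q] = O(n^2)
Complexity: O(n^2)


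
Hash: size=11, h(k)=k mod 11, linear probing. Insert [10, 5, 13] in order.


Insertions: 10->slot 10; 5->slot 5; 13->slot 2
Table: [None, None, 13, None, None, 5, None, None, None, None, 10]


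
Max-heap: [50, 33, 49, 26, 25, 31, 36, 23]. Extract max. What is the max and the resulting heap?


Max = 50
Replace root with last, heapify down
Resulting heap: [49, 33, 36, 26, 25, 31, 23]


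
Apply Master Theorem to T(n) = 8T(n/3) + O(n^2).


a=8, b=3, c=2. log_3(8)=1.893 < c=2. Case 3: O(n^c) = O(n^2)
Complexity: O(n^2)


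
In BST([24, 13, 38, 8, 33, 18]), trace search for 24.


BST root = 24
Search for 24: compare at each node
Path: [24]


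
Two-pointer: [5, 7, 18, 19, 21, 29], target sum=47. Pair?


Two pointers: lo=0, hi=5
Found pair: (18, 29) summing to 47


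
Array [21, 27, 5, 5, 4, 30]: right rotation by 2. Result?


Right rotate by 2: [4, 30, 21, 27, 5, 5]


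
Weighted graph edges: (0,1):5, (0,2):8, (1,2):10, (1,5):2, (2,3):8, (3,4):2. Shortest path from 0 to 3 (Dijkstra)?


Dijkstra from 0:
Distances: {0: 0, 1: 5, 2: 8, 3: 16, 4: 18, 5: 7}
Shortest distance to 3 = 16, path = [0, 2, 3]


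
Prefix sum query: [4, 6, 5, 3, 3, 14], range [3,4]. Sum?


Prefix sums: [0, 4, 10, 15, 18, 21, 35]
Sum[3..4] = prefix[5] - prefix[3] = 21 - 15 = 6


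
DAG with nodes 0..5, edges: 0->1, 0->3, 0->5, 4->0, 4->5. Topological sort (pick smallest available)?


Kahn's algorithm, process smallest node first
Order: [2, 4, 0, 1, 3, 5]


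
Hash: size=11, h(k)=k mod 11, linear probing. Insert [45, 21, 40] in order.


Insertions: 45->slot 1; 21->slot 10; 40->slot 7
Table: [None, 45, None, None, None, None, None, 40, None, None, 21]


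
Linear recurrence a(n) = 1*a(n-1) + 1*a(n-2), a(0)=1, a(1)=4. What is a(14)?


Build bottom-up:
...a(12)=665, a(13)=1076, a(14)=1*1076+1*665=1741


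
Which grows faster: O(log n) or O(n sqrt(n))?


logarithmic grows slower than n^1.5
O(log n) is asymptotically smaller; O(n sqrt(n)) grows faster


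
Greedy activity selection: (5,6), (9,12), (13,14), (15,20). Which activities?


Greedy: pick earliest-ending, then skip overlaps.
Selected (4 activities): [(5, 6), (9, 12), (13, 14), (15, 20)]


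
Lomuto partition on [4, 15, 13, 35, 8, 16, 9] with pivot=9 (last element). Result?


Elements <= 9 go left of pivot.
Result: [4, 8, 9, 35, 15, 16, 13], pivot at index 2


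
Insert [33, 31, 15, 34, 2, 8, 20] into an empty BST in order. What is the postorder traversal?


Root = 33; build tree by BST insertion.
Postorder traversal: [8, 2, 20, 15, 31, 34, 33]


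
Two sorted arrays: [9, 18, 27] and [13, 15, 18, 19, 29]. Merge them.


Compare heads, take smaller each step.
Merged: [9, 13, 15, 18, 18, 19, 27, 29]


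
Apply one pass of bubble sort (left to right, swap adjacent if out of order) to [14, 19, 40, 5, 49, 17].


After one pass: [14, 19, 5, 40, 17, 49]


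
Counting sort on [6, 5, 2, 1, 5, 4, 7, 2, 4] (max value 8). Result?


Count array: [0, 1, 2, 0, 2, 2, 1, 1, 0]
Reconstruct: [1, 2, 2, 4, 4, 5, 5, 6, 7]


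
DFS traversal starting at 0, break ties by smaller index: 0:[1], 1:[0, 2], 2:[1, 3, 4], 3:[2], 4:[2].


DFS stack-based: start with [0]
Visit order: [0, 1, 2, 3, 4]


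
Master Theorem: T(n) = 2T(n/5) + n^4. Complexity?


a=2, b=5, c=4. log_5(2)=0.431 < c=4. Case 3: O(n^c) = O(n^4)
Complexity: O(n^4)


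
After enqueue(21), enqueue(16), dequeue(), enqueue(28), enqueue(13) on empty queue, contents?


enqueue(21) -> [21]
enqueue(16) -> [21, 16]
dequeue() returns 21 -> [16]
enqueue(28) -> [16, 28]
enqueue(13) -> [16, 28, 13]
Final queue (front to back): [16, 28, 13]


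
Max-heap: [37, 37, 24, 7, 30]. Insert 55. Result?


Append 55: [37, 37, 24, 7, 30, 55]
Bubble up: swap idx 5(55) with idx 2(24); swap idx 2(55) with idx 0(37)
Result: [55, 37, 37, 7, 30, 24]


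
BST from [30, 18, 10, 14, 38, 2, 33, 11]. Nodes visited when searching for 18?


BST root = 30
Search for 18: compare at each node
Path: [30, 18]


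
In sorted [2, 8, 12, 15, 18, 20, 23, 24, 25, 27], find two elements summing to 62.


Two pointers: lo=0, hi=9
No pair sums to 62


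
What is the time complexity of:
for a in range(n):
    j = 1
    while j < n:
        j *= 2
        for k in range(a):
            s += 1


Per nesting level: O(n) * O(log n) * O(n) [triangular over a] = O(n^2 log n)
Complexity: O(n^2 log n)


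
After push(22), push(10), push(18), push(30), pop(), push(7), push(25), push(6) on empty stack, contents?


push(22) -> [22]
push(10) -> [22, 10]
push(18) -> [22, 10, 18]
push(30) -> [22, 10, 18, 30]
pop() returns 30 -> [22, 10, 18]
push(7) -> [22, 10, 18, 7]
push(25) -> [22, 10, 18, 7, 25]
push(6) -> [22, 10, 18, 7, 25, 6]
Final stack (bottom to top): [22, 10, 18, 7, 25, 6]


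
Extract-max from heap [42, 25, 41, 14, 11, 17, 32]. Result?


Max = 42
Replace root with last, heapify down
Resulting heap: [41, 25, 32, 14, 11, 17]


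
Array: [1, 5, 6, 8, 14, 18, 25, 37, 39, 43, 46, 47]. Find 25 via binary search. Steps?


Search for 25:
[0,11] mid=5 arr[5]=18
[6,11] mid=8 arr[8]=39
[6,7] mid=6 arr[6]=25
Total: 3 comparisons


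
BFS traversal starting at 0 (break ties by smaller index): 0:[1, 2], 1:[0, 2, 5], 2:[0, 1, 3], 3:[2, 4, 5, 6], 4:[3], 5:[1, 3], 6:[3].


BFS queue: start with [0]
Visit order: [0, 1, 2, 5, 3, 4, 6]


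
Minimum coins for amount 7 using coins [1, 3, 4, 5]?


dp[0]=0; dp[i]=1+min(dp[i-c] for c in coins)
...dp[2]=2, dp[3]=1, dp[4]=1, dp[5]=1, dp[6]=2, dp[7]=2
Minimum coins for 7 = 2


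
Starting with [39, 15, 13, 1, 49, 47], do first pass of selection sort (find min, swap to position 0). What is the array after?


After one pass: [1, 15, 13, 39, 49, 47]


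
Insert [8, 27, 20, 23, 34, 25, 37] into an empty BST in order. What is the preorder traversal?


Root = 8; build tree by BST insertion.
Preorder traversal: [8, 27, 20, 23, 25, 34, 37]


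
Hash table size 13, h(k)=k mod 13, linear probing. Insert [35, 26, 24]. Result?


Insertions: 35->slot 9; 26->slot 0; 24->slot 11
Table: [26, None, None, None, None, None, None, None, None, 35, None, 24, None]


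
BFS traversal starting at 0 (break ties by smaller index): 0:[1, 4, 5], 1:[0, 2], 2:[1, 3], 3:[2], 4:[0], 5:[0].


BFS queue: start with [0]
Visit order: [0, 1, 4, 5, 2, 3]


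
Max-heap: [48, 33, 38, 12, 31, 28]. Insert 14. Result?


Append 14: [48, 33, 38, 12, 31, 28, 14]
Bubble up: no swaps needed
Result: [48, 33, 38, 12, 31, 28, 14]


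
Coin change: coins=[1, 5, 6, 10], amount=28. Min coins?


dp[0]=0; dp[i]=1+min(dp[i-c] for c in coins)
...dp[23]=4, dp[24]=4, dp[25]=3, dp[26]=3, dp[27]=4, dp[28]=4
Minimum coins for 28 = 4


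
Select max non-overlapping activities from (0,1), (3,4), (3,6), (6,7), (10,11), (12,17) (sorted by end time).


Greedy: pick earliest-ending, then skip overlaps.
Selected (5 activities): [(0, 1), (3, 4), (6, 7), (10, 11), (12, 17)]


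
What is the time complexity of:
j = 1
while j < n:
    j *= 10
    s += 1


Per nesting level: O(log n) = O(log n)
Complexity: O(log n)


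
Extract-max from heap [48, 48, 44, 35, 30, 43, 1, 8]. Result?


Max = 48
Replace root with last, heapify down
Resulting heap: [48, 35, 44, 8, 30, 43, 1]


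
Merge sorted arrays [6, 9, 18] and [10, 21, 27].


Compare heads, take smaller each step.
Merged: [6, 9, 10, 18, 21, 27]


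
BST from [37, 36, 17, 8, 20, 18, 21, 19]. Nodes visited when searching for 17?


BST root = 37
Search for 17: compare at each node
Path: [37, 36, 17]


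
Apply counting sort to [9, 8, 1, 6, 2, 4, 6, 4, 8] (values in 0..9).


Count array: [0, 1, 1, 0, 2, 0, 2, 0, 2, 1]
Reconstruct: [1, 2, 4, 4, 6, 6, 8, 8, 9]


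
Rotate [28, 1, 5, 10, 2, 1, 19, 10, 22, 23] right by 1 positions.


Right rotate by 1: [23, 28, 1, 5, 10, 2, 1, 19, 10, 22]


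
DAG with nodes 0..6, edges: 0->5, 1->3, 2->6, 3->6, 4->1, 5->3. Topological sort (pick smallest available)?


Kahn's algorithm, process smallest node first
Order: [0, 2, 4, 1, 5, 3, 6]


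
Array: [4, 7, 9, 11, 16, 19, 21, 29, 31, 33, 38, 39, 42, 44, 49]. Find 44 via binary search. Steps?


Search for 44:
[0,14] mid=7 arr[7]=29
[8,14] mid=11 arr[11]=39
[12,14] mid=13 arr[13]=44
Total: 3 comparisons


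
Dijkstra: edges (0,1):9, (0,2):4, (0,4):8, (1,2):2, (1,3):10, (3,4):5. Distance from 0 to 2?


Dijkstra from 0:
Distances: {0: 0, 1: 6, 2: 4, 3: 13, 4: 8}
Shortest distance to 2 = 4, path = [0, 2]


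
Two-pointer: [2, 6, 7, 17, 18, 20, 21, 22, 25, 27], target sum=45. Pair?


Two pointers: lo=0, hi=9
Found pair: (18, 27) summing to 45


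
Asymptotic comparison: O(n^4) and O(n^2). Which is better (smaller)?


quadratic grows slower than quartic
O(n^2) is asymptotically smaller; O(n^4) grows faster


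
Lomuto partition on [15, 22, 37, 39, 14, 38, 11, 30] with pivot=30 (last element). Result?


Elements <= 30 go left of pivot.
Result: [15, 22, 14, 11, 30, 38, 39, 37], pivot at index 4


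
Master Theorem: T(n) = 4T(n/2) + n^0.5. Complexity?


a=4, b=2, c=0.5. log_2(4)=2 > c=0.5. Case 1: O(n^log_b(a)) = O(n^2)
Complexity: O(n^2)


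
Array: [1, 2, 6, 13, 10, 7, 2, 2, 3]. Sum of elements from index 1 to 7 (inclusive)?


Prefix sums: [0, 1, 3, 9, 22, 32, 39, 41, 43, 46]
Sum[1..7] = prefix[8] - prefix[1] = 43 - 1 = 42


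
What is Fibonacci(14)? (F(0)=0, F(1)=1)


F(n)=F(n-1)+F(n-2)
...F(12)=144, F(13)=233, F(14)=377


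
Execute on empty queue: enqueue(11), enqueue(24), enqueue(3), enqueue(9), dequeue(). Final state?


enqueue(11) -> [11]
enqueue(24) -> [11, 24]
enqueue(3) -> [11, 24, 3]
enqueue(9) -> [11, 24, 3, 9]
dequeue() returns 11 -> [24, 3, 9]
Final queue (front to back): [24, 3, 9]


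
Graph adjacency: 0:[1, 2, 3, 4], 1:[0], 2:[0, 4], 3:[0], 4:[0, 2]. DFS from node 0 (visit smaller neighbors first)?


DFS stack-based: start with [0]
Visit order: [0, 1, 2, 4, 3]


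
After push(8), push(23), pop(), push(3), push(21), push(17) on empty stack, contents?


push(8) -> [8]
push(23) -> [8, 23]
pop() returns 23 -> [8]
push(3) -> [8, 3]
push(21) -> [8, 3, 21]
push(17) -> [8, 3, 21, 17]
Final stack (bottom to top): [8, 3, 21, 17]


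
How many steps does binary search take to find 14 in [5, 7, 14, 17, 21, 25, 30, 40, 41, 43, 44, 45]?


Search for 14:
[0,11] mid=5 arr[5]=25
[0,4] mid=2 arr[2]=14
Total: 2 comparisons


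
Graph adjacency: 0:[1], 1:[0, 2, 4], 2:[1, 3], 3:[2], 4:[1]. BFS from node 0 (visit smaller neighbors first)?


BFS queue: start with [0]
Visit order: [0, 1, 2, 4, 3]


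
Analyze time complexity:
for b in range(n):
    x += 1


Per nesting level: O(n) = O(n)
Complexity: O(n)


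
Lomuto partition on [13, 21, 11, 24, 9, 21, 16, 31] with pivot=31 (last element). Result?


Elements <= 31 go left of pivot.
Result: [13, 21, 11, 24, 9, 21, 16, 31], pivot at index 7


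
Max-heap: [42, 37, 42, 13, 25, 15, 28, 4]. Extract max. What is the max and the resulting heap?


Max = 42
Replace root with last, heapify down
Resulting heap: [42, 37, 28, 13, 25, 15, 4]


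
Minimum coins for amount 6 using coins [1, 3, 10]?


dp[0]=0; dp[i]=1+min(dp[i-c] for c in coins)
...dp[1]=1, dp[2]=2, dp[3]=1, dp[4]=2, dp[5]=3, dp[6]=2
Minimum coins for 6 = 2


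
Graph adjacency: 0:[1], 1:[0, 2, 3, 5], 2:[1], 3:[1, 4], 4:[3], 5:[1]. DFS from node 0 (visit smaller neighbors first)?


DFS stack-based: start with [0]
Visit order: [0, 1, 2, 3, 4, 5]


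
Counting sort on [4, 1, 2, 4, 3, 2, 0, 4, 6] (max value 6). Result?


Count array: [1, 1, 2, 1, 3, 0, 1]
Reconstruct: [0, 1, 2, 2, 3, 4, 4, 4, 6]


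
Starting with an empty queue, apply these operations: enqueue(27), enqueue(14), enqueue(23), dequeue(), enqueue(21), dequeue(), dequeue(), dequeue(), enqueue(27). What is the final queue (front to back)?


enqueue(27) -> [27]
enqueue(14) -> [27, 14]
enqueue(23) -> [27, 14, 23]
dequeue() returns 27 -> [14, 23]
enqueue(21) -> [14, 23, 21]
dequeue() returns 14 -> [23, 21]
dequeue() returns 23 -> [21]
dequeue() returns 21 -> []
enqueue(27) -> [27]
Final queue (front to back): [27]


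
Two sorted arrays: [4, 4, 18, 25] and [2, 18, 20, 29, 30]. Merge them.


Compare heads, take smaller each step.
Merged: [2, 4, 4, 18, 18, 20, 25, 29, 30]


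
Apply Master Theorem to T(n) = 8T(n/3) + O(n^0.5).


a=8, b=3, c=0.5. log_3(8)=1.893 > c=0.5. Case 1: O(n^log_b(a)) = O(n^1.893)
Complexity: O(n^1.893)


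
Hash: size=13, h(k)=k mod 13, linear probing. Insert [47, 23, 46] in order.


Insertions: 47->slot 8; 23->slot 10; 46->slot 7
Table: [None, None, None, None, None, None, None, 46, 47, None, 23, None, None]


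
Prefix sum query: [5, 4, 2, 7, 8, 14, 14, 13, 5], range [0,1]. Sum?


Prefix sums: [0, 5, 9, 11, 18, 26, 40, 54, 67, 72]
Sum[0..1] = prefix[2] - prefix[0] = 9 - 0 = 9


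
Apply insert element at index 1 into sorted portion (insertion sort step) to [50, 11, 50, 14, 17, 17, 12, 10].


After one pass: [11, 50, 50, 14, 17, 17, 12, 10]


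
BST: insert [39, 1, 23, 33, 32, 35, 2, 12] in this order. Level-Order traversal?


Root = 39; build tree by BST insertion.
Level-Order traversal: [39, 1, 23, 2, 33, 12, 32, 35]


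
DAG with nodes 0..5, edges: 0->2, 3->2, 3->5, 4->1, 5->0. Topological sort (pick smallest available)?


Kahn's algorithm, process smallest node first
Order: [3, 4, 1, 5, 0, 2]


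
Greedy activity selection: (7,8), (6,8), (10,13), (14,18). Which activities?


Greedy: pick earliest-ending, then skip overlaps.
Selected (3 activities): [(7, 8), (10, 13), (14, 18)]


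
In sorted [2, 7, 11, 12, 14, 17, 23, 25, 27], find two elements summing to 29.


Two pointers: lo=0, hi=8
Found pair: (2, 27) summing to 29


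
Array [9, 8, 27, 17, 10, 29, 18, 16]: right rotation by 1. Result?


Right rotate by 1: [16, 9, 8, 27, 17, 10, 29, 18]


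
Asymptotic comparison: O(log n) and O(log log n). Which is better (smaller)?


double-logarithmic grows slower than logarithmic
O(log log n) is asymptotically smaller; O(log n) grows faster


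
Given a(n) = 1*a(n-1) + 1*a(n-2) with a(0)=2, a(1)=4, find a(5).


Build bottom-up:
...a(3)=10, a(4)=16, a(5)=1*16+1*10=26


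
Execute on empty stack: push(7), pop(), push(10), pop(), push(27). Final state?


push(7) -> [7]
pop() returns 7 -> []
push(10) -> [10]
pop() returns 10 -> []
push(27) -> [27]
Final stack (bottom to top): [27]


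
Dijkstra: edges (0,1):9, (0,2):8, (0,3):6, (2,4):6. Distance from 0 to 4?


Dijkstra from 0:
Distances: {0: 0, 1: 9, 2: 8, 3: 6, 4: 14}
Shortest distance to 4 = 14, path = [0, 2, 4]


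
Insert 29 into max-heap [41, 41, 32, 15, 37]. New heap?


Append 29: [41, 41, 32, 15, 37, 29]
Bubble up: no swaps needed
Result: [41, 41, 32, 15, 37, 29]


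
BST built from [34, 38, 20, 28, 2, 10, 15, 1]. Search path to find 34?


BST root = 34
Search for 34: compare at each node
Path: [34]


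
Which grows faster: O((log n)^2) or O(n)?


polylogarithmic grows slower than linear
O((log n)^2) is asymptotically smaller; O(n) grows faster


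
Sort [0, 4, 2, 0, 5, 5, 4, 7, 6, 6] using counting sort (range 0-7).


Count array: [2, 0, 1, 0, 2, 2, 2, 1]
Reconstruct: [0, 0, 2, 4, 4, 5, 5, 6, 6, 7]


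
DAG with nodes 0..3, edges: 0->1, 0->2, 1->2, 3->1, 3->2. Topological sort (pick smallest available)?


Kahn's algorithm, process smallest node first
Order: [0, 3, 1, 2]


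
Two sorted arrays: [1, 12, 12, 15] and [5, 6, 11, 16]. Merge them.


Compare heads, take smaller each step.
Merged: [1, 5, 6, 11, 12, 12, 15, 16]


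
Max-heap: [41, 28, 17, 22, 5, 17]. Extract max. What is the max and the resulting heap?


Max = 41
Replace root with last, heapify down
Resulting heap: [28, 22, 17, 17, 5]


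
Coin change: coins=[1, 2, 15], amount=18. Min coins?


dp[0]=0; dp[i]=1+min(dp[i-c] for c in coins)
...dp[13]=7, dp[14]=7, dp[15]=1, dp[16]=2, dp[17]=2, dp[18]=3
Minimum coins for 18 = 3


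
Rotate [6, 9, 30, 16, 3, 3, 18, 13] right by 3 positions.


Right rotate by 3: [3, 18, 13, 6, 9, 30, 16, 3]


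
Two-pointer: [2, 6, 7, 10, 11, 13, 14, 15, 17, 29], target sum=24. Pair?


Two pointers: lo=0, hi=9
Found pair: (7, 17) summing to 24


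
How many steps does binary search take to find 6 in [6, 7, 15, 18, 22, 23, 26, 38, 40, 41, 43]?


Search for 6:
[0,10] mid=5 arr[5]=23
[0,4] mid=2 arr[2]=15
[0,1] mid=0 arr[0]=6
Total: 3 comparisons


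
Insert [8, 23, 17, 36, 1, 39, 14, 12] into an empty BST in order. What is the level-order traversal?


Root = 8; build tree by BST insertion.
Level-Order traversal: [8, 1, 23, 17, 36, 14, 39, 12]


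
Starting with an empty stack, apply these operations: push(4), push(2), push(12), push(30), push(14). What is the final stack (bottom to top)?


push(4) -> [4]
push(2) -> [4, 2]
push(12) -> [4, 2, 12]
push(30) -> [4, 2, 12, 30]
push(14) -> [4, 2, 12, 30, 14]
Final stack (bottom to top): [4, 2, 12, 30, 14]


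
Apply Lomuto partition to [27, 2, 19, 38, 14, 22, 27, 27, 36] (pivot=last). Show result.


Elements <= 36 go left of pivot.
Result: [27, 2, 19, 14, 22, 27, 27, 36, 38], pivot at index 7


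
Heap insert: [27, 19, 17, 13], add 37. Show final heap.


Append 37: [27, 19, 17, 13, 37]
Bubble up: swap idx 4(37) with idx 1(19); swap idx 1(37) with idx 0(27)
Result: [37, 27, 17, 13, 19]


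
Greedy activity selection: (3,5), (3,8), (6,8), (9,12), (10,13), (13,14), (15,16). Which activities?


Greedy: pick earliest-ending, then skip overlaps.
Selected (5 activities): [(3, 5), (6, 8), (9, 12), (13, 14), (15, 16)]


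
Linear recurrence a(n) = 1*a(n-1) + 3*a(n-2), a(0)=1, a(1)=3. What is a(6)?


Build bottom-up:
...a(4)=33, a(5)=78, a(6)=1*78+3*33=177


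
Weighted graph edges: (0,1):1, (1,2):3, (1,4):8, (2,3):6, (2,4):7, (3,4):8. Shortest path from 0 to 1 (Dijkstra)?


Dijkstra from 0:
Distances: {0: 0, 1: 1, 2: 4, 3: 10, 4: 9}
Shortest distance to 1 = 1, path = [0, 1]


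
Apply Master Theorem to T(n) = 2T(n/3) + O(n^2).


a=2, b=3, c=2. log_3(2)=0.631 < c=2. Case 3: O(n^c) = O(n^2)
Complexity: O(n^2)


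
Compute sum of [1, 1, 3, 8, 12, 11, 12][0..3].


Prefix sums: [0, 1, 2, 5, 13, 25, 36, 48]
Sum[0..3] = prefix[4] - prefix[0] = 13 - 0 = 13


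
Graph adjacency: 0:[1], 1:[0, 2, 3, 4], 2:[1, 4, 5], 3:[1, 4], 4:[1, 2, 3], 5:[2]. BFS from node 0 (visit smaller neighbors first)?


BFS queue: start with [0]
Visit order: [0, 1, 2, 3, 4, 5]


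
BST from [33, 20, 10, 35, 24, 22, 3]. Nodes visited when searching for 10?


BST root = 33
Search for 10: compare at each node
Path: [33, 20, 10]


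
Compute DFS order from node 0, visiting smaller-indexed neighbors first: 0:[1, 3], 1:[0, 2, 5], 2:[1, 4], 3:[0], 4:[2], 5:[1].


DFS stack-based: start with [0]
Visit order: [0, 1, 2, 4, 5, 3]


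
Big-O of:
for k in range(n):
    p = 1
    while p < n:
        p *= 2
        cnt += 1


Per nesting level: O(n) * O(log n) = O(n log n)
Complexity: O(n log n)


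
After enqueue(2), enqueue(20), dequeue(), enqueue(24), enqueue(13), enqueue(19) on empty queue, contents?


enqueue(2) -> [2]
enqueue(20) -> [2, 20]
dequeue() returns 2 -> [20]
enqueue(24) -> [20, 24]
enqueue(13) -> [20, 24, 13]
enqueue(19) -> [20, 24, 13, 19]
Final queue (front to back): [20, 24, 13, 19]


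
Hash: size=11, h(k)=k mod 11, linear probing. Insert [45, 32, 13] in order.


Insertions: 45->slot 1; 32->slot 10; 13->slot 2
Table: [None, 45, 13, None, None, None, None, None, None, None, 32]


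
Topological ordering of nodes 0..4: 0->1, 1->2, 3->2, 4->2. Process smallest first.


Kahn's algorithm, process smallest node first
Order: [0, 1, 3, 4, 2]
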